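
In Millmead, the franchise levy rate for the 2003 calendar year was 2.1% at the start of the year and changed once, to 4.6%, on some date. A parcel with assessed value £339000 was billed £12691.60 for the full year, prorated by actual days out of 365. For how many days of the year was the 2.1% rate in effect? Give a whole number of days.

125 days

Let d = days at the first rate; then 365 − d days at the second rate.
£339000 × [2.1%·d + 4.6%·(365−d)] / 365 = £12691.60
Solving gives d = 125, so the new rate took effect on 6 May 2003.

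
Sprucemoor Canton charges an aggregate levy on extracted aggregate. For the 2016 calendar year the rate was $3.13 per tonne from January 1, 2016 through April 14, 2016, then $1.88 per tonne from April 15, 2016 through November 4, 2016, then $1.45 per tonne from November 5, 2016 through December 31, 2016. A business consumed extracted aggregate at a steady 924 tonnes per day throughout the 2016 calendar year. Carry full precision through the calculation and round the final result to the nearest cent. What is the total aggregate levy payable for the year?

$734,413.68

January 1 – April 14, 2016: 105 days × 924 tonnes/day = 97,020 tonnes at $3.13/tonne → $303,672.60
April 15 – November 4, 2016: 204 days × 924 tonnes/day = 188,496 tonnes at $1.88/tonne → $354,372.48
November 5 – December 31, 2016: 57 days × 924 tonnes/day = 52,668 tonnes at $1.45/tonne → $76,368.60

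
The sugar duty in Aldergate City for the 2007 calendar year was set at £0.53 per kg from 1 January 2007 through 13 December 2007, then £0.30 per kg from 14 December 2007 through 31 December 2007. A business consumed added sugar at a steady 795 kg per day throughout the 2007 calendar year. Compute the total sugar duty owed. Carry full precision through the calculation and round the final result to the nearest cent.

£150,501.45

1 January – 13 December 2007: 347 days × 795 kg/day = 275,865 kg at £0.53/kg → £146,208.45
14 December – 31 December 2007: 18 days × 795 kg/day = 14,310 kg at £0.30/kg → £4,293.00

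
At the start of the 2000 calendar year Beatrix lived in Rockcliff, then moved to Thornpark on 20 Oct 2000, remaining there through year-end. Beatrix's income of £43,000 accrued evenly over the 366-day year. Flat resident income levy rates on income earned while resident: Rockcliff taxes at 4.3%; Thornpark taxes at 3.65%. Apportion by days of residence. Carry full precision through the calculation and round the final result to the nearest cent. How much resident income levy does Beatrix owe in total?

£1,793.25

Rockcliff, 1 Jan – 19 Oct 2000: 293 days → £43,000 × 4.3% × 293/366 = £1,480.2104
Thornpark, 20 Oct – 31 Dec 2000: 73 days → £43,000 × 3.65% × 73/366 = £313.0423
Total = £1,793.2527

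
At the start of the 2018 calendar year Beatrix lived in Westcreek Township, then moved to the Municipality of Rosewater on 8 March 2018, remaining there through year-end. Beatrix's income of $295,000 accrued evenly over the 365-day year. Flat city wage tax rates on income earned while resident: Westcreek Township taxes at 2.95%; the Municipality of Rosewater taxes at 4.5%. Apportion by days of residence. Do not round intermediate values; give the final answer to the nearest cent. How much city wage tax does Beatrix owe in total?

Westcreek Township, 1 January – 7 March 2018: 66 days → $295,000 × 2.95% × 66/365 = $1,573.6027
The Municipality of Rosewater, 8 March – 31 December 2018: 299 days → $295,000 × 4.5% × 299/365 = $10,874.5890
Total = $12,448.1918

$12,448.19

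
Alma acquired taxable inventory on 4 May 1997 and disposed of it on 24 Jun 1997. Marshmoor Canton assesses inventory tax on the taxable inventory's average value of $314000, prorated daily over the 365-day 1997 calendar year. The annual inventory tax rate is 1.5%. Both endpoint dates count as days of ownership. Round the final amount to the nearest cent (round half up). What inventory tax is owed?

$671.01

Days held (4 May – 24 Jun 1997): 52 out of 365
Tax = $314000 × 1.5% × 52/365 = $671.0137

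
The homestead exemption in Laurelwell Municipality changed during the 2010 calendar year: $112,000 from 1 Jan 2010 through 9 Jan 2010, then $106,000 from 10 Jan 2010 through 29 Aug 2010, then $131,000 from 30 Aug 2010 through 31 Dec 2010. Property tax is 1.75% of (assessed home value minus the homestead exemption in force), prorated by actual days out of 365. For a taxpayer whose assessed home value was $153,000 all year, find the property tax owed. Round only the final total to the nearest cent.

1 Jan – 9 Jan 2010: 9 days, exemption $112,000 → ($153,000 − $112,000) × 1.75% × 9/365 = $17.6918
10 Jan – 29 Aug 2010: 232 days, exemption $106,000 → ($153,000 − $106,000) × 1.75% × 232/365 = $522.7945
30 Aug – 31 Dec 2010: 124 days, exemption $131,000 → ($153,000 − $131,000) × 1.75% × 124/365 = $130.7945
Total = $671.2808

$671.28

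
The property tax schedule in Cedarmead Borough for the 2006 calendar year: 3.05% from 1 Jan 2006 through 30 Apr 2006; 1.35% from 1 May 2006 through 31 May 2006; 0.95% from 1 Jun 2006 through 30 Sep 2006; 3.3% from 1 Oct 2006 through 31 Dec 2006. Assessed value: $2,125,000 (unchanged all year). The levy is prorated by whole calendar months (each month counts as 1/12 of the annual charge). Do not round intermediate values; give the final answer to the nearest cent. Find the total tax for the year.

$48,255.21

1 Jan – 30 Apr 2006: 4 months at 3.05% → $2,125,000 × 3.05% × 4/12 = $21,604.1667
1 May – 31 May 2006: 1 month at 1.35% → $2,125,000 × 1.35% × 1/12 = $2,390.6250
1 Jun – 30 Sep 2006: 4 months at 0.95% → $2,125,000 × 0.95% × 4/12 = $6,729.1667
1 Oct – 31 Dec 2006: 3 months at 3.3% → $2,125,000 × 3.3% × 3/12 = $17,531.2500
Total = $48,255.2083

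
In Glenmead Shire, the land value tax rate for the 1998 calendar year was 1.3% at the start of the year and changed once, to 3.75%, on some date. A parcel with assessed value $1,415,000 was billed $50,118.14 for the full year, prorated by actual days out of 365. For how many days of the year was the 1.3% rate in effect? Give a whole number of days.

31 days

Let d = days at the first rate; then 365 − d days at the second rate.
$1,415,000 × [1.3%·d + 3.75%·(365−d)] / 365 = $50,118.14
Solving gives d = 31, so the new rate took effect on 1 February 1998.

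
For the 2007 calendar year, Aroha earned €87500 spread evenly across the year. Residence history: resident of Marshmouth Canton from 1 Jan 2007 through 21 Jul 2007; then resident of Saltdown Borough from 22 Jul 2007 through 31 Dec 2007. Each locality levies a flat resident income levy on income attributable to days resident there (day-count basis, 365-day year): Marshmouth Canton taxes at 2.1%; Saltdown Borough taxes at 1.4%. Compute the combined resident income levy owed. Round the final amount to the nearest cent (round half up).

€1563.97

Marshmouth Canton, 1 Jan – 21 Jul 2007: 202 days → €87500 × 2.1% × 202/365 = €1016.9178
Saltdown Borough, 22 Jul – 31 Dec 2007: 163 days → €87500 × 1.4% × 163/365 = €547.0548
Total = €1563.9726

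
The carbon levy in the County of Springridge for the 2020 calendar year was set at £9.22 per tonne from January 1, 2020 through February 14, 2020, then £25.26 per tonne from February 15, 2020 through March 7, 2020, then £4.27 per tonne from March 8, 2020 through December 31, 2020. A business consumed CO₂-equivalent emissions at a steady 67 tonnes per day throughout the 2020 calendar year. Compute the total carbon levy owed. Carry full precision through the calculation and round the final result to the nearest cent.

January 1 – February 14, 2020: 45 days × 67 tonnes/day = 3,015 tonnes at £9.22/tonne → £27,798.30
February 15 – March 7, 2020: 22 days × 67 tonnes/day = 1,474 tonnes at £25.26/tonne → £37,233.24
March 8 – December 31, 2020: 299 days × 67 tonnes/day = 20,033 tonnes at £4.27/tonne → £85,540.91

£150,572.45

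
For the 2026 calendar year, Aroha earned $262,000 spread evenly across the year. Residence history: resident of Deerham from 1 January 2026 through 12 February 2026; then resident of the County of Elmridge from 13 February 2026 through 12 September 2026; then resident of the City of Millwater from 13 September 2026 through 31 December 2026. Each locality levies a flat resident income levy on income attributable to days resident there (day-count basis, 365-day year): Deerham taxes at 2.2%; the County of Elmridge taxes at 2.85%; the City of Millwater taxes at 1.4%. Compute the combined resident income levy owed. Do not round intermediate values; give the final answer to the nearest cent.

$6,121.47

Deerham, 1 January – 12 February 2026: 43 days → $262,000 × 2.2% × 43/365 = $679.0466
The County of Elmridge, 13 February – 12 September 2026: 212 days → $262,000 × 2.85% × 212/365 = $4,336.9973
The City of Millwater, 13 September – 31 December 2026: 110 days → $262,000 × 1.4% × 110/365 = $1,105.4247
Total = $6,121.4685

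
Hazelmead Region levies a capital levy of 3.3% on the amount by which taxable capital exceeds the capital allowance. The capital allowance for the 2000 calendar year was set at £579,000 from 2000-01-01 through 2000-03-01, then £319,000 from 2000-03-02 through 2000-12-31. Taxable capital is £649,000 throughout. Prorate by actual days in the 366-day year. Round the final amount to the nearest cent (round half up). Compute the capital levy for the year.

£9,460.00

2000-01-01 to 2000-03-01: 61 days, exemption £579,000 → (£649,000 − £579,000) × 3.3% × 61/366 = £385.0000
2000-03-02 to 2000-12-31: 305 days, exemption £319,000 → (£649,000 − £319,000) × 3.3% × 305/366 = £9,075.0000
Total = £9,460.0000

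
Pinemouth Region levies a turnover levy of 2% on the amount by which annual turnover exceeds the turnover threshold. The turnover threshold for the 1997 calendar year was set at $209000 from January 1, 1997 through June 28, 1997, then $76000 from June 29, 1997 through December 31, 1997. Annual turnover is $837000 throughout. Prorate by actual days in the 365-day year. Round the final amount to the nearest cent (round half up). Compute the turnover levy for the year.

January 1 – June 28, 1997: 179 days, exemption $209000 → ($837000 − $209000) × 2% × 179/365 = $6159.5616
June 29 – December 31, 1997: 186 days, exemption $76000 → ($837000 − $76000) × 2% × 186/365 = $7755.9452
Total = $13915.5068

$13915.51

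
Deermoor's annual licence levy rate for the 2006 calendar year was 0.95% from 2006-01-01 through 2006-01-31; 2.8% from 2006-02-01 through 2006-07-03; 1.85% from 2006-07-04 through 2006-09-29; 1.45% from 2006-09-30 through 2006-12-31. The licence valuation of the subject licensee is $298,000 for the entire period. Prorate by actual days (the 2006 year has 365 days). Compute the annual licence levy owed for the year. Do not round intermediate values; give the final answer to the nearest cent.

$6,168.19

2006-01-01 to 2006-01-31: 31 days at 0.95% → $298,000 × 0.95% × 31/365 = $240.4411
2006-02-01 to 2006-07-03: 153 days at 2.8% → $298,000 × 2.8% × 153/365 = $3,497.6219
2006-07-04 to 2006-09-29: 88 days at 1.85% → $298,000 × 1.85% × 88/365 = $1,329.1616
2006-09-30 to 2006-12-31: 93 days at 1.45% → $298,000 × 1.45% × 93/365 = $1,100.9671
Total = $6,168.1918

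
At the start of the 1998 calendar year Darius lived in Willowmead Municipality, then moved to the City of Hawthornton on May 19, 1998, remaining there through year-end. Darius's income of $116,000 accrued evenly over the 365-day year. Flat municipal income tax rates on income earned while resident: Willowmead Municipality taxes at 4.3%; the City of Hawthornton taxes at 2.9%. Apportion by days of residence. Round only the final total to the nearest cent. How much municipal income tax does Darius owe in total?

Willowmead Municipality, January 1 – May 18, 1998: 138 days → $116,000 × 4.3% × 138/365 = $1,885.8740
The City of Hawthornton, May 19 – December 31, 1998: 227 days → $116,000 × 2.9% × 227/365 = $2,092.1315
Total = $3,978.0055

$3,978.01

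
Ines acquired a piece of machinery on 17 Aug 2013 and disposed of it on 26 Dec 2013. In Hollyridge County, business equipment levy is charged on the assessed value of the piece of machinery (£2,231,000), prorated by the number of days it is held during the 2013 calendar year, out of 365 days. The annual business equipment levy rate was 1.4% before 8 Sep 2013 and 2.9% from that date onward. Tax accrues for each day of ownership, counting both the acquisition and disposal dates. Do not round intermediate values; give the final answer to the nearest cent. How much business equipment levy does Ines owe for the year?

17 Aug – 7 Sep 2013: 22 days at 1.4% → £2,231,000 × 1.4% × 22/365 = £1,882.5973
8 Sep – 26 Dec 2013: 110 days at 2.9% → £2,231,000 × 2.9% × 110/365 = £19,498.3288
Total = £21,380.9260

£21,380.93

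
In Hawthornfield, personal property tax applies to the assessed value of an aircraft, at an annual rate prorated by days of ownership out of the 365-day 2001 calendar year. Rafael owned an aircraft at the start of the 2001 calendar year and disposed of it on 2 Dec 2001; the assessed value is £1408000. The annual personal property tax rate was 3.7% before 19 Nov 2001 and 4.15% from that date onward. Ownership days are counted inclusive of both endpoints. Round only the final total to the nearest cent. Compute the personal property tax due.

£48199.89

1 Jan – 18 Nov 2001: 322 days at 3.7% → £1408000 × 3.7% × 322/365 = £45958.6630
19 Nov – 2 Dec 2001: 14 days at 4.15% → £1408000 × 4.15% × 14/365 = £2241.2274
Total = £48199.8904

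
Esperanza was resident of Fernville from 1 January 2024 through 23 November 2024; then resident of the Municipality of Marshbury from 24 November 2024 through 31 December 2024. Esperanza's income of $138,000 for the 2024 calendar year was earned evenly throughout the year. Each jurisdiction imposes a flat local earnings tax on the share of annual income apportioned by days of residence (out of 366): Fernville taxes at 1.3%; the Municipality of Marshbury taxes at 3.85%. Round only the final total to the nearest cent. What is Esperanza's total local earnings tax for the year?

$2,159.36

Fernville, 1 January – 23 November 2024: 328 days → $138,000 × 1.3% × 328/366 = $1,607.7377
The Municipality of Marshbury, 24 November – 31 December 2024: 38 days → $138,000 × 3.85% × 38/366 = $551.6230
Total = $2,159.3607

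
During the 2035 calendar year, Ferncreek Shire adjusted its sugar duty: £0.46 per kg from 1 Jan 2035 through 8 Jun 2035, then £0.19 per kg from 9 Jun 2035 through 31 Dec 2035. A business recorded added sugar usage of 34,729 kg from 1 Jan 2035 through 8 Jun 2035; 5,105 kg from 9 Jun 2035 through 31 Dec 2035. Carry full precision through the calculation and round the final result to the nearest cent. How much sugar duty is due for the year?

£16,945.29

1 Jan – 8 Jun 2035: 34,729 kg at £0.46/kg → £15,975.34
9 Jun – 31 Dec 2035: 5,105 kg at £0.19/kg → £969.95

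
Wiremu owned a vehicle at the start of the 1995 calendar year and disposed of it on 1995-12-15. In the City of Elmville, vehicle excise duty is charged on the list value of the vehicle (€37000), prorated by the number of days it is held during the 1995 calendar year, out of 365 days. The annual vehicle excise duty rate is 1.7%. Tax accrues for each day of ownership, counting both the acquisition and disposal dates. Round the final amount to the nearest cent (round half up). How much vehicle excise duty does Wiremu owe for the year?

€601.43

Days held (1995-01-01 to 1995-12-15): 349 out of 365
Tax = €37000 × 1.7% × 349/365 = €601.4274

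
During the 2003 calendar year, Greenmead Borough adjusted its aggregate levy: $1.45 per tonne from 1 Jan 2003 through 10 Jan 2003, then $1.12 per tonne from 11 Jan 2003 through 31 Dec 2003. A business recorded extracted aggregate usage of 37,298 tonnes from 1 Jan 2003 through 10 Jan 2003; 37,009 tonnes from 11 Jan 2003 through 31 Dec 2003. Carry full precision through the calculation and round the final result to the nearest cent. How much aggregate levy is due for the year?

1 Jan – 10 Jan 2003: 37,298 tonnes at $1.45/tonne → $54,082.10
11 Jan – 31 Dec 2003: 37,009 tonnes at $1.12/tonne → $41,450.08

$95,532.18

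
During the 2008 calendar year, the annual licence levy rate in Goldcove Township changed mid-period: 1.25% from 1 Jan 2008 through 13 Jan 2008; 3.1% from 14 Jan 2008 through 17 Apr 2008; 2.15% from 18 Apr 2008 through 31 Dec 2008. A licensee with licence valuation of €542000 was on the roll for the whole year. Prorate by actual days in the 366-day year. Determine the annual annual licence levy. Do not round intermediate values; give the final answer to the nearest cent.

1 Jan – 13 Jan 2008: 13 days at 1.25% → €542000 × 1.25% × 13/366 = €240.6421
14 Jan – 17 Apr 2008: 95 days at 3.1% → €542000 × 3.1% × 95/366 = €4361.1749
18 Apr – 31 Dec 2008: 258 days at 2.15% → €542000 × 2.15% × 258/366 = €8214.4098
Total = €12816.2268

€12816.23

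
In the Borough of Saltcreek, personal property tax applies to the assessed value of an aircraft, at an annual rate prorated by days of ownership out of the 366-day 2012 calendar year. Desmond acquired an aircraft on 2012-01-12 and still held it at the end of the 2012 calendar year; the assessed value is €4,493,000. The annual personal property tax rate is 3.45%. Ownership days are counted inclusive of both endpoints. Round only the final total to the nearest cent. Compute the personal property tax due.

Days held (2012-01-12 to 2012-12-31): 355 out of 366
Tax = €4,493,000 × 3.45% × 355/366 = €150,349.7746

€150,349.77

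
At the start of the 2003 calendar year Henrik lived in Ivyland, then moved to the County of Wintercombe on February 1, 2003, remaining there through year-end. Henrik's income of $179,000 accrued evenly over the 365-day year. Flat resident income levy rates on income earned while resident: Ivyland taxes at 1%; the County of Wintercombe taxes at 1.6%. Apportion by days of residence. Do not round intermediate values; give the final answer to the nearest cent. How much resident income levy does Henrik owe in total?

Ivyland, January 1 – January 31, 2003: 31 days → $179,000 × 1% × 31/365 = $152.0274
The County of Wintercombe, February 1 – December 31, 2003: 334 days → $179,000 × 1.6% × 334/365 = $2,620.7562
Total = $2,772.7836

$2,772.78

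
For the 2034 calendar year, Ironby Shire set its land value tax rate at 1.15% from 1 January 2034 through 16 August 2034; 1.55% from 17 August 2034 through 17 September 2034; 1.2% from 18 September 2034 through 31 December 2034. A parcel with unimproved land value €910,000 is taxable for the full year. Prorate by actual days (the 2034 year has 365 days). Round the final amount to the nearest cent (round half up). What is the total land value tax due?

€10,915.01

1 January – 16 August 2034: 228 days at 1.15% → €910,000 × 1.15% × 228/365 = €6,537.0411
17 August – 17 September 2034: 32 days at 1.55% → €910,000 × 1.55% × 32/365 = €1,236.6027
18 September – 31 December 2034: 105 days at 1.2% → €910,000 × 1.2% × 105/365 = €3,141.3699
Total = €10,915.0137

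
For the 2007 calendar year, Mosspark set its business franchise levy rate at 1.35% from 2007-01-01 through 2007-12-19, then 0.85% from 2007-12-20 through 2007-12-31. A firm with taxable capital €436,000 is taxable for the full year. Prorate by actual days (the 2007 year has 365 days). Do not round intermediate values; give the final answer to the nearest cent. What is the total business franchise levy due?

2007-01-01 to 2007-12-19: 353 days at 1.35% → €436,000 × 1.35% × 353/365 = €5,692.4877
2007-12-20 to 2007-12-31: 12 days at 0.85% → €436,000 × 0.85% × 12/365 = €121.8411
Total = €5,814.3288

€5,814.33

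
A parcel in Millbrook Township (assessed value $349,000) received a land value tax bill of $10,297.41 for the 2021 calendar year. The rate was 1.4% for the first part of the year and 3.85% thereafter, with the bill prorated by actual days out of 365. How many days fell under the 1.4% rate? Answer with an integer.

Let d = days at the first rate; then 365 − d days at the second rate.
$349,000 × [1.4%·d + 3.85%·(365−d)] / 365 = $10,297.41
Solving gives d = 134, so the new rate took effect on May 15, 2021.

134 days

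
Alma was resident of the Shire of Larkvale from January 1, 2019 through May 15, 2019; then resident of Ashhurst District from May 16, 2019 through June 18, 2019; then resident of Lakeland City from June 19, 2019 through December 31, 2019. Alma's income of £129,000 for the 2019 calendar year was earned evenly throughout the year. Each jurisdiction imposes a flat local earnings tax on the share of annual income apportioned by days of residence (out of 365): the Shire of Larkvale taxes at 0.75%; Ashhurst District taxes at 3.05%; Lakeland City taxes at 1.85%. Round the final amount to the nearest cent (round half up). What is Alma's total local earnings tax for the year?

£2,005.86

The Shire of Larkvale, January 1 – May 15, 2019: 135 days → £129,000 × 0.75% × 135/365 = £357.8425
Ashhurst District, May 16 – June 18, 2019: 34 days → £129,000 × 3.05% × 34/365 = £366.5014
Lakeland City, June 19 – December 31, 2019: 196 days → £129,000 × 1.85% × 196/365 = £1,281.5178
Total = £2,005.8616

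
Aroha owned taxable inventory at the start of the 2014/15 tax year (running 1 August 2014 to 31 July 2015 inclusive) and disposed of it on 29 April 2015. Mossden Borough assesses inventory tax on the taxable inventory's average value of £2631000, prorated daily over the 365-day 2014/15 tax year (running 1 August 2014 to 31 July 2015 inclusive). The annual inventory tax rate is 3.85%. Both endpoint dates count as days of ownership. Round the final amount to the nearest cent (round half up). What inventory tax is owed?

Days held (1 August 2014 – 29 April 2015): 272 out of 365
Tax = £2631000 × 3.85% × 272/365 = £75484.4712

£75484.47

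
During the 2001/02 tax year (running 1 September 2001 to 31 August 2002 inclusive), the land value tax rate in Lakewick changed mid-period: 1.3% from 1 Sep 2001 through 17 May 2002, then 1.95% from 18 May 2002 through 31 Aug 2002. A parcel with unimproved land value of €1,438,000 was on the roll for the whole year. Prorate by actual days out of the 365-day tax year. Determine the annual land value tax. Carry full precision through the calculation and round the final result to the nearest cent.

€21,408.47

1 Sep 2001 – 17 May 2002: 259 days at 1.3% → €1,438,000 × 1.3% × 259/365 = €13,265.0575
18 May – 31 Aug 2002: 106 days at 1.95% → €1,438,000 × 1.95% × 106/365 = €8,143.4137
Total = €21,408.4712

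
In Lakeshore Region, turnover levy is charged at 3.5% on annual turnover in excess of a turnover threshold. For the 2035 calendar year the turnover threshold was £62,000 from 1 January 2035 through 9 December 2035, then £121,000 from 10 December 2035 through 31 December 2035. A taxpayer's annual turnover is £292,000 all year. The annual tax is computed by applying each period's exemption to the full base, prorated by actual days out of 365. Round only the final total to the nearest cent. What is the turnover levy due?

£7,925.53

1 January – 9 December 2035: 343 days, exemption £62,000 → (£292,000 − £62,000) × 3.5% × 343/365 = £7,564.7945
10 December – 31 December 2035: 22 days, exemption £121,000 → (£292,000 − £121,000) × 3.5% × 22/365 = £360.7397
Total = £7,925.5342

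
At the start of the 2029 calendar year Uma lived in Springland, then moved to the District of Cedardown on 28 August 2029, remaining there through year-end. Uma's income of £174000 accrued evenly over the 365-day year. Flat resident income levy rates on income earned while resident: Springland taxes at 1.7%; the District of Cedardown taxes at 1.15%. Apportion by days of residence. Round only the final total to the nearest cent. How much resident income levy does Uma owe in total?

£2627.64

Springland, 1 January – 27 August 2029: 239 days → £174000 × 1.7% × 239/365 = £1936.8822
The District of Cedardown, 28 August – 31 December 2029: 126 days → £174000 × 1.15% × 126/365 = £690.7562
Total = £2627.6384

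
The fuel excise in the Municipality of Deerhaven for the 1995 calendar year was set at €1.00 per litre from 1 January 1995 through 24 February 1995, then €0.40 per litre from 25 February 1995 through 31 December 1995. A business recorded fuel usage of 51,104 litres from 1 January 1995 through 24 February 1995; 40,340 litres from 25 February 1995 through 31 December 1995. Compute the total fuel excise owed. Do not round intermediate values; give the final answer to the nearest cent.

€67,240.00

1 January – 24 February 1995: 51,104 litres at €1.00/litre → €51,104.00
25 February – 31 December 1995: 40,340 litres at €0.40/litre → €16,136.00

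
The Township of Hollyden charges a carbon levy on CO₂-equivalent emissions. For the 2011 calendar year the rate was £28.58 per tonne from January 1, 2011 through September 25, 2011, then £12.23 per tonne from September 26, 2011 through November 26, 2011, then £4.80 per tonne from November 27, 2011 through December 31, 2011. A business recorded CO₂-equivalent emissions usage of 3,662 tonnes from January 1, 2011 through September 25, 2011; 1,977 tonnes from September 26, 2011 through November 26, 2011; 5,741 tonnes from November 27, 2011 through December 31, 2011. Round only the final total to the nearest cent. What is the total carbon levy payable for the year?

January 1 – September 25, 2011: 3,662 tonnes at £28.58/tonne → £104659.96
September 26 – November 26, 2011: 1,977 tonnes at £12.23/tonne → £24178.71
November 27 – December 31, 2011: 5,741 tonnes at £4.80/tonne → £27556.80

£156395.47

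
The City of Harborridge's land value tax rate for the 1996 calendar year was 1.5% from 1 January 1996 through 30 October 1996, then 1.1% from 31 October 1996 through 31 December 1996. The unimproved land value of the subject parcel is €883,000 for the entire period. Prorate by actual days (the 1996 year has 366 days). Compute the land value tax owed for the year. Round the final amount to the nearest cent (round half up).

€12,646.68

1 January – 30 October 1996: 304 days at 1.5% → €883,000 × 1.5% × 304/366 = €11,001.3115
31 October – 31 December 1996: 62 days at 1.1% → €883,000 × 1.1% × 62/366 = €1,645.3716
Total = €12,646.6831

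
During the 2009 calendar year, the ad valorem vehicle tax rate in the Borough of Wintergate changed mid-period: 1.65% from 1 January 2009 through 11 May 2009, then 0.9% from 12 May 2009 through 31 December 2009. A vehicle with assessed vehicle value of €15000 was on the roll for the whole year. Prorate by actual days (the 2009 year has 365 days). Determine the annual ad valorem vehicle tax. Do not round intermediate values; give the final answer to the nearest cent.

1 January – 11 May 2009: 131 days at 1.65% → €15000 × 1.65% × 131/365 = €88.8288
12 May – 31 December 2009: 234 days at 0.9% → €15000 × 0.9% × 234/365 = €86.5479
Total = €175.3767

€175.38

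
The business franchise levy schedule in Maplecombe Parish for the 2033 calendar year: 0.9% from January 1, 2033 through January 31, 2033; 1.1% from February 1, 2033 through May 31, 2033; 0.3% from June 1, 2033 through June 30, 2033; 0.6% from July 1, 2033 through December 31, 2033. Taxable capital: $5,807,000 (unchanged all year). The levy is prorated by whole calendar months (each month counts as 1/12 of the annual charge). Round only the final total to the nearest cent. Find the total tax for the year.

$44,520.33

January 1 – January 31, 2033: 1 month at 0.9% → $5,807,000 × 0.9% × 1/12 = $4,355.2500
February 1 – May 31, 2033: 4 months at 1.1% → $5,807,000 × 1.1% × 4/12 = $21,292.3333
June 1 – June 30, 2033: 1 month at 0.3% → $5,807,000 × 0.3% × 1/12 = $1,451.7500
July 1 – December 31, 2033: 6 months at 0.6% → $5,807,000 × 0.6% × 6/12 = $17,421.0000
Total = $44,520.3333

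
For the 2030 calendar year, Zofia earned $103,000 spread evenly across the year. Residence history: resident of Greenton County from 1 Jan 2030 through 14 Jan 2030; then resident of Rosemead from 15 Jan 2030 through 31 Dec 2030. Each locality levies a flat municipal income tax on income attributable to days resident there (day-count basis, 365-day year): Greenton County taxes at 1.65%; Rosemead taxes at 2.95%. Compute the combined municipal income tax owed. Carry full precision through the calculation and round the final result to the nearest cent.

Greenton County, 1 Jan – 14 Jan 2030: 14 days → $103,000 × 1.65% × 14/365 = $65.1863
Rosemead, 15 Jan – 31 Dec 2030: 351 days → $103,000 × 2.95% × 351/365 = $2,921.9548
Total = $2,987.1411

$2,987.14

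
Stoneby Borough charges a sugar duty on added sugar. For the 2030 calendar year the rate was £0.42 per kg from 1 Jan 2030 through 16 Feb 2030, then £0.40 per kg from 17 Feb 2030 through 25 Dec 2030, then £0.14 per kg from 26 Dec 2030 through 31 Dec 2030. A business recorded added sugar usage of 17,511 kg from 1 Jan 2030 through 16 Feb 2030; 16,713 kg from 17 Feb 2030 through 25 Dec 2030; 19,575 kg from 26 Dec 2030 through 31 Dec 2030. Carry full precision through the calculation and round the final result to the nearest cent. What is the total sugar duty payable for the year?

1 Jan – 16 Feb 2030: 17,511 kg at £0.42/kg → £7,354.62
17 Feb – 25 Dec 2030: 16,713 kg at £0.40/kg → £6,685.20
26 Dec – 31 Dec 2030: 19,575 kg at £0.14/kg → £2,740.50

£16,780.32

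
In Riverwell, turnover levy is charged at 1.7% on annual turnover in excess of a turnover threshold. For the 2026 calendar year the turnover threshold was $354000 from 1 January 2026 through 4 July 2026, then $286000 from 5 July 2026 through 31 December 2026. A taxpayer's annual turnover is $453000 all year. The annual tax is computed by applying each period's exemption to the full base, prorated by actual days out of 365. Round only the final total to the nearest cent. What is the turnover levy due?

$2253.08

1 January – 4 July 2026: 185 days, exemption $354000 → ($453000 − $354000) × 1.7% × 185/365 = $853.0274
5 July – 31 December 2026: 180 days, exemption $286000 → ($453000 − $286000) × 1.7% × 180/365 = $1400.0548
Total = $2253.0822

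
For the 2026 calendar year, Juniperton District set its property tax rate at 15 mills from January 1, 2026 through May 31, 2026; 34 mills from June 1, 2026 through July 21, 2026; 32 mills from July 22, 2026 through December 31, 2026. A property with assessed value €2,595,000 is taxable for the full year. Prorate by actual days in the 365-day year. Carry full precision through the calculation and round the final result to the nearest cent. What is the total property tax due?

January 1 – May 31, 2026: 151 days at 15 mills → €2,595,000 × 1.5% × 151/365 = €16,103.2192
June 1 – July 21, 2026: 51 days at 34 mills → €2,595,000 × 3.4% × 51/365 = €12,328.0274
July 22 – December 31, 2026: 163 days at 32 mills → €2,595,000 × 3.2% × 163/365 = €37,083.6164
Total = €65,514.8630

€65,514.86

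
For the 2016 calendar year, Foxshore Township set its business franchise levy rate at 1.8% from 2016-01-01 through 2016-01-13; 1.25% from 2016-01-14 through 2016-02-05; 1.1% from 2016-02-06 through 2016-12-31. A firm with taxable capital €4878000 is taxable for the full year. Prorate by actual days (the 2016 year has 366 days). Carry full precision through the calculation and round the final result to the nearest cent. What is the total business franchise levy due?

2016-01-01 to 2016-01-13: 13 days at 1.8% → €4878000 × 1.8% × 13/366 = €3118.7213
2016-01-14 to 2016-02-05: 23 days at 1.25% → €4878000 × 1.25% × 23/366 = €3831.7623
2016-02-06 to 2016-12-31: 330 days at 1.1% → €4878000 × 1.1% × 330/366 = €48380.1639
Total = €55330.6475

€55330.65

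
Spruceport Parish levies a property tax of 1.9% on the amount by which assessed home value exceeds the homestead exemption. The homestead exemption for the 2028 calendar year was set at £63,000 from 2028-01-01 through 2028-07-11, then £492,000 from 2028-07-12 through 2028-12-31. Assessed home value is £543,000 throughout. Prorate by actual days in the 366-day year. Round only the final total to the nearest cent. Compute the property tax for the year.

£5,267.20

2028-01-01 to 2028-07-11: 193 days, exemption £63,000 → (£543,000 − £63,000) × 1.9% × 193/366 = £4,809.1803
2028-07-12 to 2028-12-31: 173 days, exemption £492,000 → (£543,000 − £492,000) × 1.9% × 173/366 = £458.0246
Total = £5,267.2049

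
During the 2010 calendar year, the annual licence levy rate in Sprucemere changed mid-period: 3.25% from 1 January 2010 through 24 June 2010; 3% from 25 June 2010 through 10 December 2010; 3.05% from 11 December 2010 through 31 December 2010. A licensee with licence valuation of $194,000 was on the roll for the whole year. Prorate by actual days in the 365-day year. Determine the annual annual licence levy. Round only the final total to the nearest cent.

1 January – 24 June 2010: 175 days at 3.25% → $194,000 × 3.25% × 175/365 = $3,022.9452
25 June – 10 December 2010: 169 days at 3% → $194,000 × 3% × 169/365 = $2,694.7397
11 December – 31 December 2010: 21 days at 3.05% → $194,000 × 3.05% × 21/365 = $340.4301
Total = $6,058.1151

$6,058.12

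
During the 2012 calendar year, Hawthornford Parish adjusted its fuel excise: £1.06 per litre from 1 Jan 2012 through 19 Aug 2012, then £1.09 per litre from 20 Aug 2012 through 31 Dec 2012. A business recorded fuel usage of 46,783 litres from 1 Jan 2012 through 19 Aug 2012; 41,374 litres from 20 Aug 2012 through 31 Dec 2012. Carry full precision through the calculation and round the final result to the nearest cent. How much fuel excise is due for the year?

£94,687.64

1 Jan – 19 Aug 2012: 46,783 litres at £1.06/litre → £49,589.98
20 Aug – 31 Dec 2012: 41,374 litres at £1.09/litre → £45,097.66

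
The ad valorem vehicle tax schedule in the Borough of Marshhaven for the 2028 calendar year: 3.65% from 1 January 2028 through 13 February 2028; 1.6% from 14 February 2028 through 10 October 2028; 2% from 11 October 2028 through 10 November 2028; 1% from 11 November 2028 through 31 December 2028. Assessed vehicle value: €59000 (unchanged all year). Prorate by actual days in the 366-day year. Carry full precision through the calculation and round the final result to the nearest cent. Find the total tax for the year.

1 January – 13 February 2028: 44 days at 3.65% → €59000 × 3.65% × 44/366 = €258.8907
14 February – 10 October 2028: 240 days at 1.6% → €59000 × 1.6% × 240/366 = €619.0164
11 October – 10 November 2028: 31 days at 2% → €59000 × 2% × 31/366 = €99.9454
11 November – 31 December 2028: 51 days at 1% → €59000 × 1% × 51/366 = €82.2131
Total = €1060.0656

€1060.07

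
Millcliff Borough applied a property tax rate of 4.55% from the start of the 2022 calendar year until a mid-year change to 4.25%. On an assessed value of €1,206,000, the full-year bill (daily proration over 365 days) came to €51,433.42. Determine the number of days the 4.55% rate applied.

18 days

Let d = days at the first rate; then 365 − d days at the second rate.
€1,206,000 × [4.55%·d + 4.25%·(365−d)] / 365 = €51,433.42
Solving gives d = 18, so the new rate took effect on January 19, 2022.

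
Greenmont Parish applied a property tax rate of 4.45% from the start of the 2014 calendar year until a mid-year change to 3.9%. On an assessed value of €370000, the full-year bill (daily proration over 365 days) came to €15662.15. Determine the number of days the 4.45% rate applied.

Let d = days at the first rate; then 365 − d days at the second rate.
€370000 × [4.45%·d + 3.9%·(365−d)] / 365 = €15662.15
Solving gives d = 221, so the new rate took effect on 10 Aug 2014.

221 days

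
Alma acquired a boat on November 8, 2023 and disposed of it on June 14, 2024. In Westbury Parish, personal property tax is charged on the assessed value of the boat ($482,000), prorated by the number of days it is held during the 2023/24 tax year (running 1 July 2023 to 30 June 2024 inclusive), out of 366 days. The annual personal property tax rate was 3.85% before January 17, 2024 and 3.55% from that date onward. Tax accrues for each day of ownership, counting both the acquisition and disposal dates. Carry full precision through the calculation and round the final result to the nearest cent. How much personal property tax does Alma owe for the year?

November 8, 2023 – January 16, 2024: 70 days at 3.85% → $482,000 × 3.85% × 70/366 = $3,549.1530
January 17 – June 14, 2024: 150 days at 3.55% → $482,000 × 3.55% × 150/366 = $7,012.7049
Total = $10,561.8579

$10,561.86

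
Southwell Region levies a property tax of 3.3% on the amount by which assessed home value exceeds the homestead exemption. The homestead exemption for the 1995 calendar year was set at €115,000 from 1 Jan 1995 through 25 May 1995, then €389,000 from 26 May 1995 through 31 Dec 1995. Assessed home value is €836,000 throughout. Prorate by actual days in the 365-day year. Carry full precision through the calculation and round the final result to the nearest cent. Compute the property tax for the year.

1 Jan – 25 May 1995: 145 days, exemption €115,000 → (€836,000 − €115,000) × 3.3% × 145/365 = €9,452.0137
26 May – 31 Dec 1995: 220 days, exemption €389,000 → (€836,000 − €389,000) × 3.3% × 220/365 = €8,891.0137
Total = €18,343.0274

€18,343.03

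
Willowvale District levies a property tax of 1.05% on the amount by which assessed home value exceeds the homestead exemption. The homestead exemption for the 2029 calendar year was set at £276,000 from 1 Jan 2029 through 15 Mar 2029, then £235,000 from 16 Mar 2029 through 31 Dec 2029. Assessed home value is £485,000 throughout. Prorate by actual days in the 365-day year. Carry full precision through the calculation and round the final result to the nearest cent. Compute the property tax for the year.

£2,537.72

1 Jan – 15 Mar 2029: 74 days, exemption £276,000 → (£485,000 − £276,000) × 1.05% × 74/365 = £444.9123
16 Mar – 31 Dec 2029: 291 days, exemption £235,000 → (£485,000 − £235,000) × 1.05% × 291/365 = £2,092.8082
Total = £2,537.7205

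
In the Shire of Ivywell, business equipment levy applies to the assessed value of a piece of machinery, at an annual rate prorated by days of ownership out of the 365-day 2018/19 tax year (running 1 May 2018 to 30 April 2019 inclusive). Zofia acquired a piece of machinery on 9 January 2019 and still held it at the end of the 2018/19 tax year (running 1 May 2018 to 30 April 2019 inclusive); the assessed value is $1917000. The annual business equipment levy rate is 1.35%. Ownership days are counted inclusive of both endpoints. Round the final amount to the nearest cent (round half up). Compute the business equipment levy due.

Days held (9 January – 30 April 2019): 112 out of 365
Tax = $1917000 × 1.35% × 112/365 = $7941.1068

$7941.11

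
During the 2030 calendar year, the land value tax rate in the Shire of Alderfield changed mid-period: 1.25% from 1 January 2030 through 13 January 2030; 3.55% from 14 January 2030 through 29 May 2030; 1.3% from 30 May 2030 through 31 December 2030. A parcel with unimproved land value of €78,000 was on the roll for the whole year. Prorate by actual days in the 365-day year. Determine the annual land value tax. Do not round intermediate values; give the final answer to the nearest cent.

€1,666.53

1 January – 13 January 2030: 13 days at 1.25% → €78,000 × 1.25% × 13/365 = €34.7260
14 January – 29 May 2030: 136 days at 3.55% → €78,000 × 3.55% × 136/365 = €1,031.7370
30 May – 31 December 2030: 216 days at 1.3% → €78,000 × 1.3% × 216/365 = €600.0658
Total = €1,666.5288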